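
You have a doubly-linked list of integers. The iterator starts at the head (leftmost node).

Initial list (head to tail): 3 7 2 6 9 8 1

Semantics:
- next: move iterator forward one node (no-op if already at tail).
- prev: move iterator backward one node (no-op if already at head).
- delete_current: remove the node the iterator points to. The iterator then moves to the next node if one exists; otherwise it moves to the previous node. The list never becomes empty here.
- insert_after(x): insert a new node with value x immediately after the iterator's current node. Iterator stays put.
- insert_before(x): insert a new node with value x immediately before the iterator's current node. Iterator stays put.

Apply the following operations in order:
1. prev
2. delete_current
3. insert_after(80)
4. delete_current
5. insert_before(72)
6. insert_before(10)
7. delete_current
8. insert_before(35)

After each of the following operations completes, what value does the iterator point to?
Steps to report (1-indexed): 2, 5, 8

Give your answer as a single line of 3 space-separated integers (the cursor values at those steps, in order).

After 1 (prev): list=[3, 7, 2, 6, 9, 8, 1] cursor@3
After 2 (delete_current): list=[7, 2, 6, 9, 8, 1] cursor@7
After 3 (insert_after(80)): list=[7, 80, 2, 6, 9, 8, 1] cursor@7
After 4 (delete_current): list=[80, 2, 6, 9, 8, 1] cursor@80
After 5 (insert_before(72)): list=[72, 80, 2, 6, 9, 8, 1] cursor@80
After 6 (insert_before(10)): list=[72, 10, 80, 2, 6, 9, 8, 1] cursor@80
After 7 (delete_current): list=[72, 10, 2, 6, 9, 8, 1] cursor@2
After 8 (insert_before(35)): list=[72, 10, 35, 2, 6, 9, 8, 1] cursor@2

Answer: 7 80 2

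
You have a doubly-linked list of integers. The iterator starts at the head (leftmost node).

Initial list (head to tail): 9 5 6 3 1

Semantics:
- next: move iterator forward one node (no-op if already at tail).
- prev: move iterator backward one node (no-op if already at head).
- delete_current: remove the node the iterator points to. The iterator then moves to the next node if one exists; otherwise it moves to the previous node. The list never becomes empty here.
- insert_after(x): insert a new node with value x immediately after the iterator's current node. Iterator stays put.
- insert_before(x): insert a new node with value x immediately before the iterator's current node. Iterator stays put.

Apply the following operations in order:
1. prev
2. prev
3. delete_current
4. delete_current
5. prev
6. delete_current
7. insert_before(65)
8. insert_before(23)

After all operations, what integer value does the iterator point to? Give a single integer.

Answer: 3

Derivation:
After 1 (prev): list=[9, 5, 6, 3, 1] cursor@9
After 2 (prev): list=[9, 5, 6, 3, 1] cursor@9
After 3 (delete_current): list=[5, 6, 3, 1] cursor@5
After 4 (delete_current): list=[6, 3, 1] cursor@6
After 5 (prev): list=[6, 3, 1] cursor@6
After 6 (delete_current): list=[3, 1] cursor@3
After 7 (insert_before(65)): list=[65, 3, 1] cursor@3
After 8 (insert_before(23)): list=[65, 23, 3, 1] cursor@3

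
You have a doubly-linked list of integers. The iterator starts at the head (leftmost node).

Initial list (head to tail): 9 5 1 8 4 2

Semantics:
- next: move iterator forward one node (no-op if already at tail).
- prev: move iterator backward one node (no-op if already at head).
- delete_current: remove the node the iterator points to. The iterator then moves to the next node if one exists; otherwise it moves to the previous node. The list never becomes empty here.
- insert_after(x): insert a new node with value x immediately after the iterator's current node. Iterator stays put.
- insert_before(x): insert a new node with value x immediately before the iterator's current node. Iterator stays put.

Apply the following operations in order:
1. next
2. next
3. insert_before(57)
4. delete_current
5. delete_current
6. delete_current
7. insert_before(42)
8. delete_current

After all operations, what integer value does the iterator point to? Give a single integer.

Answer: 42

Derivation:
After 1 (next): list=[9, 5, 1, 8, 4, 2] cursor@5
After 2 (next): list=[9, 5, 1, 8, 4, 2] cursor@1
After 3 (insert_before(57)): list=[9, 5, 57, 1, 8, 4, 2] cursor@1
After 4 (delete_current): list=[9, 5, 57, 8, 4, 2] cursor@8
After 5 (delete_current): list=[9, 5, 57, 4, 2] cursor@4
After 6 (delete_current): list=[9, 5, 57, 2] cursor@2
After 7 (insert_before(42)): list=[9, 5, 57, 42, 2] cursor@2
After 8 (delete_current): list=[9, 5, 57, 42] cursor@42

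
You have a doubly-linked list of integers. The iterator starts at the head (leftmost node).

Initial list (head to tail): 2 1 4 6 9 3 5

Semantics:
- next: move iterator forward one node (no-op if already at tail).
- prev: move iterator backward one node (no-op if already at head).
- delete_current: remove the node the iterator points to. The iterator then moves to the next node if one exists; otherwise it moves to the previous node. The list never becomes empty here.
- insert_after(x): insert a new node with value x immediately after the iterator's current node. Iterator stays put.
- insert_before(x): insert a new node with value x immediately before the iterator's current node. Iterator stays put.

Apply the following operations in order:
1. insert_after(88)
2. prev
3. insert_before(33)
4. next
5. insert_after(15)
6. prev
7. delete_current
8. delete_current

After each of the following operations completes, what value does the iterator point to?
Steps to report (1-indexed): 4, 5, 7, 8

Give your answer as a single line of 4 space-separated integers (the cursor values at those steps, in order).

Answer: 88 88 88 15

Derivation:
After 1 (insert_after(88)): list=[2, 88, 1, 4, 6, 9, 3, 5] cursor@2
After 2 (prev): list=[2, 88, 1, 4, 6, 9, 3, 5] cursor@2
After 3 (insert_before(33)): list=[33, 2, 88, 1, 4, 6, 9, 3, 5] cursor@2
After 4 (next): list=[33, 2, 88, 1, 4, 6, 9, 3, 5] cursor@88
After 5 (insert_after(15)): list=[33, 2, 88, 15, 1, 4, 6, 9, 3, 5] cursor@88
After 6 (prev): list=[33, 2, 88, 15, 1, 4, 6, 9, 3, 5] cursor@2
After 7 (delete_current): list=[33, 88, 15, 1, 4, 6, 9, 3, 5] cursor@88
After 8 (delete_current): list=[33, 15, 1, 4, 6, 9, 3, 5] cursor@15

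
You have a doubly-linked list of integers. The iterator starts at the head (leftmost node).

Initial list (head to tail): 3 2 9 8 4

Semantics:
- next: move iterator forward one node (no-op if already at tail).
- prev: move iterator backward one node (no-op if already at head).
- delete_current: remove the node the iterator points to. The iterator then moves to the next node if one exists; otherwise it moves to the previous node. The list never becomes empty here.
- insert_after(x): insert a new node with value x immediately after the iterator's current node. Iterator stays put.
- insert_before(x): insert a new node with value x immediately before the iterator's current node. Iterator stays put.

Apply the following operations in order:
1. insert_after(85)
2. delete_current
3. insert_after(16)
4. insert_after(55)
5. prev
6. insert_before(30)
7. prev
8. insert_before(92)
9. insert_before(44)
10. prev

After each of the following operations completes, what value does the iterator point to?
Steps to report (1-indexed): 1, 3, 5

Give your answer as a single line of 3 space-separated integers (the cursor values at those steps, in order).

After 1 (insert_after(85)): list=[3, 85, 2, 9, 8, 4] cursor@3
After 2 (delete_current): list=[85, 2, 9, 8, 4] cursor@85
After 3 (insert_after(16)): list=[85, 16, 2, 9, 8, 4] cursor@85
After 4 (insert_after(55)): list=[85, 55, 16, 2, 9, 8, 4] cursor@85
After 5 (prev): list=[85, 55, 16, 2, 9, 8, 4] cursor@85
After 6 (insert_before(30)): list=[30, 85, 55, 16, 2, 9, 8, 4] cursor@85
After 7 (prev): list=[30, 85, 55, 16, 2, 9, 8, 4] cursor@30
After 8 (insert_before(92)): list=[92, 30, 85, 55, 16, 2, 9, 8, 4] cursor@30
After 9 (insert_before(44)): list=[92, 44, 30, 85, 55, 16, 2, 9, 8, 4] cursor@30
After 10 (prev): list=[92, 44, 30, 85, 55, 16, 2, 9, 8, 4] cursor@44

Answer: 3 85 85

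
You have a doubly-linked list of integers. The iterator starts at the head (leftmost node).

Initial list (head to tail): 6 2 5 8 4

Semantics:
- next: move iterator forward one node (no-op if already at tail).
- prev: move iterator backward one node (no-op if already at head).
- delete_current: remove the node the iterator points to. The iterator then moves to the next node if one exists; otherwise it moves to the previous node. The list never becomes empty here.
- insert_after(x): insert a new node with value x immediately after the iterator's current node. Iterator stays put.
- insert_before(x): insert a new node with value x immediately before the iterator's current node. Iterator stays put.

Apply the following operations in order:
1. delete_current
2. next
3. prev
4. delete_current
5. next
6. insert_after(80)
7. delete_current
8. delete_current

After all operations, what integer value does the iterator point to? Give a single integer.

Answer: 4

Derivation:
After 1 (delete_current): list=[2, 5, 8, 4] cursor@2
After 2 (next): list=[2, 5, 8, 4] cursor@5
After 3 (prev): list=[2, 5, 8, 4] cursor@2
After 4 (delete_current): list=[5, 8, 4] cursor@5
After 5 (next): list=[5, 8, 4] cursor@8
After 6 (insert_after(80)): list=[5, 8, 80, 4] cursor@8
After 7 (delete_current): list=[5, 80, 4] cursor@80
After 8 (delete_current): list=[5, 4] cursor@4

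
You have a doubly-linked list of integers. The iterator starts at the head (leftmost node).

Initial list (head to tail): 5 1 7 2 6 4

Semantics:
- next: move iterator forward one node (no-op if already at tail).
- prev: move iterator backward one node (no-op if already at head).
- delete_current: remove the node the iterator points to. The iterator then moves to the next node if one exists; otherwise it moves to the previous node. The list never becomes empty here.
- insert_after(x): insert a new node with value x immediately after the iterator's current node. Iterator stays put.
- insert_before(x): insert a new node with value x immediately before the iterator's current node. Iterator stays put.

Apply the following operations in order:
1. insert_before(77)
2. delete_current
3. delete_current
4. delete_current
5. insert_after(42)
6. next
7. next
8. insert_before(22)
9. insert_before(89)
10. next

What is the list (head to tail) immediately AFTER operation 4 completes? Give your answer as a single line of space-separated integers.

Answer: 77 2 6 4

Derivation:
After 1 (insert_before(77)): list=[77, 5, 1, 7, 2, 6, 4] cursor@5
After 2 (delete_current): list=[77, 1, 7, 2, 6, 4] cursor@1
After 3 (delete_current): list=[77, 7, 2, 6, 4] cursor@7
After 4 (delete_current): list=[77, 2, 6, 4] cursor@2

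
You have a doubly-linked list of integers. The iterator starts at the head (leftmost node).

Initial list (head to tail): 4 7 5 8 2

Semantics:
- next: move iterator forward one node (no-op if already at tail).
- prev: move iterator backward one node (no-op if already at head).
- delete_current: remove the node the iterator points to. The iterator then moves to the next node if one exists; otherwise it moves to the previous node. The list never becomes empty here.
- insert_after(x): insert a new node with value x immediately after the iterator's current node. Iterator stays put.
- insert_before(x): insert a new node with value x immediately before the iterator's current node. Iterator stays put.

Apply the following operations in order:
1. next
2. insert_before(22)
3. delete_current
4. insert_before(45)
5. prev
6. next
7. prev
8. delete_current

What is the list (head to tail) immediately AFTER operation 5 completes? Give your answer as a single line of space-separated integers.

Answer: 4 22 45 5 8 2

Derivation:
After 1 (next): list=[4, 7, 5, 8, 2] cursor@7
After 2 (insert_before(22)): list=[4, 22, 7, 5, 8, 2] cursor@7
After 3 (delete_current): list=[4, 22, 5, 8, 2] cursor@5
After 4 (insert_before(45)): list=[4, 22, 45, 5, 8, 2] cursor@5
After 5 (prev): list=[4, 22, 45, 5, 8, 2] cursor@45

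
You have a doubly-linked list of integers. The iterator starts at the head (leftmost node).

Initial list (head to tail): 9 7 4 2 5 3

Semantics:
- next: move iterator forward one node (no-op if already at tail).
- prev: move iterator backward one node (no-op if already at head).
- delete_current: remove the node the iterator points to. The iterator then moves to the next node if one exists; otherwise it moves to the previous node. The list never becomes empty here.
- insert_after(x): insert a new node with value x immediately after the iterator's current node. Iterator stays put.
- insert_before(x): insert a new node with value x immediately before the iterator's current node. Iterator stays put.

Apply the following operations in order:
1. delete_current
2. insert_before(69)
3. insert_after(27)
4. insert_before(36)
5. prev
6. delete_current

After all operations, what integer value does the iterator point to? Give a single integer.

Answer: 7

Derivation:
After 1 (delete_current): list=[7, 4, 2, 5, 3] cursor@7
After 2 (insert_before(69)): list=[69, 7, 4, 2, 5, 3] cursor@7
After 3 (insert_after(27)): list=[69, 7, 27, 4, 2, 5, 3] cursor@7
After 4 (insert_before(36)): list=[69, 36, 7, 27, 4, 2, 5, 3] cursor@7
After 5 (prev): list=[69, 36, 7, 27, 4, 2, 5, 3] cursor@36
After 6 (delete_current): list=[69, 7, 27, 4, 2, 5, 3] cursor@7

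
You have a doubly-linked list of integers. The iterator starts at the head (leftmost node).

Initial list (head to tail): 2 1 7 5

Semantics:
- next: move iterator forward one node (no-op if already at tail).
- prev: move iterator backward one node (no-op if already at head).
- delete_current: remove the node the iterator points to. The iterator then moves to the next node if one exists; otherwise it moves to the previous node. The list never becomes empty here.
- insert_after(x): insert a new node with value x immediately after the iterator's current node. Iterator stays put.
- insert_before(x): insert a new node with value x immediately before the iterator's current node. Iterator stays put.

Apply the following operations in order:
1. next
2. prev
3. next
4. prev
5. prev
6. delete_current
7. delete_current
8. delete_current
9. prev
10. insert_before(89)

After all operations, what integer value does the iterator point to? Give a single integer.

Answer: 5

Derivation:
After 1 (next): list=[2, 1, 7, 5] cursor@1
After 2 (prev): list=[2, 1, 7, 5] cursor@2
After 3 (next): list=[2, 1, 7, 5] cursor@1
After 4 (prev): list=[2, 1, 7, 5] cursor@2
After 5 (prev): list=[2, 1, 7, 5] cursor@2
After 6 (delete_current): list=[1, 7, 5] cursor@1
After 7 (delete_current): list=[7, 5] cursor@7
After 8 (delete_current): list=[5] cursor@5
After 9 (prev): list=[5] cursor@5
After 10 (insert_before(89)): list=[89, 5] cursor@5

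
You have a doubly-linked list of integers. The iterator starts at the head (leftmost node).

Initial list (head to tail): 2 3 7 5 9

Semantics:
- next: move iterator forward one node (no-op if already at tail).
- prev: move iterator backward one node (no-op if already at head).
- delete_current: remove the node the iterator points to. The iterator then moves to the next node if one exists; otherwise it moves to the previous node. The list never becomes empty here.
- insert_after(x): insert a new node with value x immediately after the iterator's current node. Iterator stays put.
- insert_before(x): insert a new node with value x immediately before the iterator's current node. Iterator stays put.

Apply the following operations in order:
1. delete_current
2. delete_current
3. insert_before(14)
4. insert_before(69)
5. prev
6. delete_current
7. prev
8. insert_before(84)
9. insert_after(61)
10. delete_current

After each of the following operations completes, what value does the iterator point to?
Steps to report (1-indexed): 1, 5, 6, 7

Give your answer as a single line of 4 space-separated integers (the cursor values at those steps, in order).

Answer: 3 69 7 14

Derivation:
After 1 (delete_current): list=[3, 7, 5, 9] cursor@3
After 2 (delete_current): list=[7, 5, 9] cursor@7
After 3 (insert_before(14)): list=[14, 7, 5, 9] cursor@7
After 4 (insert_before(69)): list=[14, 69, 7, 5, 9] cursor@7
After 5 (prev): list=[14, 69, 7, 5, 9] cursor@69
After 6 (delete_current): list=[14, 7, 5, 9] cursor@7
After 7 (prev): list=[14, 7, 5, 9] cursor@14
After 8 (insert_before(84)): list=[84, 14, 7, 5, 9] cursor@14
After 9 (insert_after(61)): list=[84, 14, 61, 7, 5, 9] cursor@14
After 10 (delete_current): list=[84, 61, 7, 5, 9] cursor@61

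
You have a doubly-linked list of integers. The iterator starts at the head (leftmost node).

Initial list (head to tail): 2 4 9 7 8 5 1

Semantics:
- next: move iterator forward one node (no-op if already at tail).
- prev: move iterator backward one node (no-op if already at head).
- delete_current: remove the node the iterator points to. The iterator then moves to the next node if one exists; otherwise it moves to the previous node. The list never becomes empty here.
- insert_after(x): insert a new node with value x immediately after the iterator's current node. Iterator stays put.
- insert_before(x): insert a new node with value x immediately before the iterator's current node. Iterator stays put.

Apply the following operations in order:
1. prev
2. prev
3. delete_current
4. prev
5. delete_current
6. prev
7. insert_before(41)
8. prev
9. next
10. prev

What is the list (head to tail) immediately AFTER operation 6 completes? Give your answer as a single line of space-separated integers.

After 1 (prev): list=[2, 4, 9, 7, 8, 5, 1] cursor@2
After 2 (prev): list=[2, 4, 9, 7, 8, 5, 1] cursor@2
After 3 (delete_current): list=[4, 9, 7, 8, 5, 1] cursor@4
After 4 (prev): list=[4, 9, 7, 8, 5, 1] cursor@4
After 5 (delete_current): list=[9, 7, 8, 5, 1] cursor@9
After 6 (prev): list=[9, 7, 8, 5, 1] cursor@9

Answer: 9 7 8 5 1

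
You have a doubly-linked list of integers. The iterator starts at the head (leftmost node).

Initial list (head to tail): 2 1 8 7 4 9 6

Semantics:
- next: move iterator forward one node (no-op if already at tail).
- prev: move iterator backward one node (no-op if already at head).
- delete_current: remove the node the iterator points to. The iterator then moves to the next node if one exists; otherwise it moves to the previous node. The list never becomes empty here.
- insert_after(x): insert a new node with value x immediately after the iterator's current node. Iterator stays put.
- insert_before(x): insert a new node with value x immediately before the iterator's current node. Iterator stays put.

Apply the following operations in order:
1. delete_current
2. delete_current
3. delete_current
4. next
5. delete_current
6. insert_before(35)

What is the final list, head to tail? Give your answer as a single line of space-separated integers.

Answer: 7 35 9 6

Derivation:
After 1 (delete_current): list=[1, 8, 7, 4, 9, 6] cursor@1
After 2 (delete_current): list=[8, 7, 4, 9, 6] cursor@8
After 3 (delete_current): list=[7, 4, 9, 6] cursor@7
After 4 (next): list=[7, 4, 9, 6] cursor@4
After 5 (delete_current): list=[7, 9, 6] cursor@9
After 6 (insert_before(35)): list=[7, 35, 9, 6] cursor@9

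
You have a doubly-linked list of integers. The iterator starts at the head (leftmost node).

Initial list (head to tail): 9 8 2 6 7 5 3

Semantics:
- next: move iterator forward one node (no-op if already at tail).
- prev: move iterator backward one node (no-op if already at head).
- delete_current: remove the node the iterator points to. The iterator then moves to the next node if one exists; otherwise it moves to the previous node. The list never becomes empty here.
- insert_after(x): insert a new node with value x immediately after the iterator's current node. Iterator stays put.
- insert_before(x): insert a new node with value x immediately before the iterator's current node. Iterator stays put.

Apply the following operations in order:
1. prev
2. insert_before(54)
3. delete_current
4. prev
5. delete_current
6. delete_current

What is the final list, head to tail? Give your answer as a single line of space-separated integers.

Answer: 2 6 7 5 3

Derivation:
After 1 (prev): list=[9, 8, 2, 6, 7, 5, 3] cursor@9
After 2 (insert_before(54)): list=[54, 9, 8, 2, 6, 7, 5, 3] cursor@9
After 3 (delete_current): list=[54, 8, 2, 6, 7, 5, 3] cursor@8
After 4 (prev): list=[54, 8, 2, 6, 7, 5, 3] cursor@54
After 5 (delete_current): list=[8, 2, 6, 7, 5, 3] cursor@8
After 6 (delete_current): list=[2, 6, 7, 5, 3] cursor@2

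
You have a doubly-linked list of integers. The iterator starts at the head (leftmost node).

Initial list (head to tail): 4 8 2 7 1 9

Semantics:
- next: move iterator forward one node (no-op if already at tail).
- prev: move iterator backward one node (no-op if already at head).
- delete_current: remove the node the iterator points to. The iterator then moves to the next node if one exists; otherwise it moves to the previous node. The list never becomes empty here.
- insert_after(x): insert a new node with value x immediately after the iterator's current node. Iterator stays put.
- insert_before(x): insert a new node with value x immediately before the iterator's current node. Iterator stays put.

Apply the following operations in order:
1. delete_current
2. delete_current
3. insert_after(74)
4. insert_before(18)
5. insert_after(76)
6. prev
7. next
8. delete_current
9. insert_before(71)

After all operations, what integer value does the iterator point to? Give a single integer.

After 1 (delete_current): list=[8, 2, 7, 1, 9] cursor@8
After 2 (delete_current): list=[2, 7, 1, 9] cursor@2
After 3 (insert_after(74)): list=[2, 74, 7, 1, 9] cursor@2
After 4 (insert_before(18)): list=[18, 2, 74, 7, 1, 9] cursor@2
After 5 (insert_after(76)): list=[18, 2, 76, 74, 7, 1, 9] cursor@2
After 6 (prev): list=[18, 2, 76, 74, 7, 1, 9] cursor@18
After 7 (next): list=[18, 2, 76, 74, 7, 1, 9] cursor@2
After 8 (delete_current): list=[18, 76, 74, 7, 1, 9] cursor@76
After 9 (insert_before(71)): list=[18, 71, 76, 74, 7, 1, 9] cursor@76

Answer: 76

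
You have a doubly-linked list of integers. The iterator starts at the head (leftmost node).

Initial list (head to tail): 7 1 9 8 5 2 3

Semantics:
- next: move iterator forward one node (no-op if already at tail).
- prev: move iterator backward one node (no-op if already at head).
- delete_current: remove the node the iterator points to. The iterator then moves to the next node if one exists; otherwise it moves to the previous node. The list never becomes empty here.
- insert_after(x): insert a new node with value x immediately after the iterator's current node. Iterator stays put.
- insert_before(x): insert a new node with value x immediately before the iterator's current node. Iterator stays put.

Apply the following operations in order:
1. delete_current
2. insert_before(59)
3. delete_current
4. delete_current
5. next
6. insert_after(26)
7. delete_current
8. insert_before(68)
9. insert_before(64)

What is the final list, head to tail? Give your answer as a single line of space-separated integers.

After 1 (delete_current): list=[1, 9, 8, 5, 2, 3] cursor@1
After 2 (insert_before(59)): list=[59, 1, 9, 8, 5, 2, 3] cursor@1
After 3 (delete_current): list=[59, 9, 8, 5, 2, 3] cursor@9
After 4 (delete_current): list=[59, 8, 5, 2, 3] cursor@8
After 5 (next): list=[59, 8, 5, 2, 3] cursor@5
After 6 (insert_after(26)): list=[59, 8, 5, 26, 2, 3] cursor@5
After 7 (delete_current): list=[59, 8, 26, 2, 3] cursor@26
After 8 (insert_before(68)): list=[59, 8, 68, 26, 2, 3] cursor@26
After 9 (insert_before(64)): list=[59, 8, 68, 64, 26, 2, 3] cursor@26

Answer: 59 8 68 64 26 2 3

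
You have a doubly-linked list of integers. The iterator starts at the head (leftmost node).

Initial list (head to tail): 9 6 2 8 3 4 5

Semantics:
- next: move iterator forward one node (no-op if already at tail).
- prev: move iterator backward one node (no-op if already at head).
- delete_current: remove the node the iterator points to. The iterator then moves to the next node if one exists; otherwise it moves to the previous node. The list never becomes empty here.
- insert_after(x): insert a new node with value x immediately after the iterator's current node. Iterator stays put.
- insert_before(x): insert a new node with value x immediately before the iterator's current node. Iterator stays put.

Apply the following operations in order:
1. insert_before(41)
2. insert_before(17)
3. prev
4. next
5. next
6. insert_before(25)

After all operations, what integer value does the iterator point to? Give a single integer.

After 1 (insert_before(41)): list=[41, 9, 6, 2, 8, 3, 4, 5] cursor@9
After 2 (insert_before(17)): list=[41, 17, 9, 6, 2, 8, 3, 4, 5] cursor@9
After 3 (prev): list=[41, 17, 9, 6, 2, 8, 3, 4, 5] cursor@17
After 4 (next): list=[41, 17, 9, 6, 2, 8, 3, 4, 5] cursor@9
After 5 (next): list=[41, 17, 9, 6, 2, 8, 3, 4, 5] cursor@6
After 6 (insert_before(25)): list=[41, 17, 9, 25, 6, 2, 8, 3, 4, 5] cursor@6

Answer: 6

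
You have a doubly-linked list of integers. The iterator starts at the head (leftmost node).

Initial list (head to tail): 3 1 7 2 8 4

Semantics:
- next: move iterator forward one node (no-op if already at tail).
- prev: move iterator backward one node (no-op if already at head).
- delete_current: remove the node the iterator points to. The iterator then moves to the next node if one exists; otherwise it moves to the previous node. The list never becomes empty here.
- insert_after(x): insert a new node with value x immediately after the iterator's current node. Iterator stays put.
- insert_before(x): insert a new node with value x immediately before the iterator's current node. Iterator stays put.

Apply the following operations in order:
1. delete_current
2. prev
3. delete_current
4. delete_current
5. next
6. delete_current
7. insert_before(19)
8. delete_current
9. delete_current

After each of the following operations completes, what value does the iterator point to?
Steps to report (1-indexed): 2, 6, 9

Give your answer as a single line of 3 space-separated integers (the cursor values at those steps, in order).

After 1 (delete_current): list=[1, 7, 2, 8, 4] cursor@1
After 2 (prev): list=[1, 7, 2, 8, 4] cursor@1
After 3 (delete_current): list=[7, 2, 8, 4] cursor@7
After 4 (delete_current): list=[2, 8, 4] cursor@2
After 5 (next): list=[2, 8, 4] cursor@8
After 6 (delete_current): list=[2, 4] cursor@4
After 7 (insert_before(19)): list=[2, 19, 4] cursor@4
After 8 (delete_current): list=[2, 19] cursor@19
After 9 (delete_current): list=[2] cursor@2

Answer: 1 4 2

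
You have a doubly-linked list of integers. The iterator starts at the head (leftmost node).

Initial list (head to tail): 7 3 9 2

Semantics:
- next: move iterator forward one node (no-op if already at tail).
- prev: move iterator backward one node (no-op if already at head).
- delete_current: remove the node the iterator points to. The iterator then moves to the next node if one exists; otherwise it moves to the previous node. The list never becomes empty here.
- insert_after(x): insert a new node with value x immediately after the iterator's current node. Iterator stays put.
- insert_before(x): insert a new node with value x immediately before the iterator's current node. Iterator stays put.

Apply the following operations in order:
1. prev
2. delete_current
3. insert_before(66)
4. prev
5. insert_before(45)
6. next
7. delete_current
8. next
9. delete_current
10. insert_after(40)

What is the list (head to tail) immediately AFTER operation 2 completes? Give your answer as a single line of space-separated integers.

Answer: 3 9 2

Derivation:
After 1 (prev): list=[7, 3, 9, 2] cursor@7
After 2 (delete_current): list=[3, 9, 2] cursor@3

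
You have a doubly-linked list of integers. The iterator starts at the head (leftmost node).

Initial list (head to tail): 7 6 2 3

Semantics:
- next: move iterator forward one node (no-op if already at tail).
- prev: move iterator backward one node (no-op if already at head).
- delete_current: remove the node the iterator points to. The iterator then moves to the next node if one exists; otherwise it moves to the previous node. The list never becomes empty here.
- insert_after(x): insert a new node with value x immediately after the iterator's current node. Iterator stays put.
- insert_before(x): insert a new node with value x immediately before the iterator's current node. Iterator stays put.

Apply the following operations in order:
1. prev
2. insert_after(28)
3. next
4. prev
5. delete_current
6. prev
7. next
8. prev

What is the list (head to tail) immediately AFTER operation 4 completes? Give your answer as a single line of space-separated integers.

After 1 (prev): list=[7, 6, 2, 3] cursor@7
After 2 (insert_after(28)): list=[7, 28, 6, 2, 3] cursor@7
After 3 (next): list=[7, 28, 6, 2, 3] cursor@28
After 4 (prev): list=[7, 28, 6, 2, 3] cursor@7

Answer: 7 28 6 2 3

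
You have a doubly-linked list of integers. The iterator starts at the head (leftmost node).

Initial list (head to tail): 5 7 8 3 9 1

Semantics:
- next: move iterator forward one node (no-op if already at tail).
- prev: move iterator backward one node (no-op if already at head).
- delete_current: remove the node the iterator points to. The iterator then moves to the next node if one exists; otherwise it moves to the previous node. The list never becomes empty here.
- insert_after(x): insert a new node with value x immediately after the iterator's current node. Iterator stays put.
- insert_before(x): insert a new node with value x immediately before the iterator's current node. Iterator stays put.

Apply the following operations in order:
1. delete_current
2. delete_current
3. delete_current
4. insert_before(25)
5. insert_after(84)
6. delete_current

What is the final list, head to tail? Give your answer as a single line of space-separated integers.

After 1 (delete_current): list=[7, 8, 3, 9, 1] cursor@7
After 2 (delete_current): list=[8, 3, 9, 1] cursor@8
After 3 (delete_current): list=[3, 9, 1] cursor@3
After 4 (insert_before(25)): list=[25, 3, 9, 1] cursor@3
After 5 (insert_after(84)): list=[25, 3, 84, 9, 1] cursor@3
After 6 (delete_current): list=[25, 84, 9, 1] cursor@84

Answer: 25 84 9 1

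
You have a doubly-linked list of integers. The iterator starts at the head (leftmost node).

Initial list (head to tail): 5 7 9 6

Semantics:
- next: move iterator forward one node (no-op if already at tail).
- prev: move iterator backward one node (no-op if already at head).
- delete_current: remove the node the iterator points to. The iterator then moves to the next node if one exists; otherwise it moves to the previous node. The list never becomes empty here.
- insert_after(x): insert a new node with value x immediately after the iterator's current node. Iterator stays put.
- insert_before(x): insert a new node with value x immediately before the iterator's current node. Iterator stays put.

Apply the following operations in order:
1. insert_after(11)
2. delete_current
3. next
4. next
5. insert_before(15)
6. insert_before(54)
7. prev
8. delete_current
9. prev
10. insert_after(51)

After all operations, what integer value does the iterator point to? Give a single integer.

After 1 (insert_after(11)): list=[5, 11, 7, 9, 6] cursor@5
After 2 (delete_current): list=[11, 7, 9, 6] cursor@11
After 3 (next): list=[11, 7, 9, 6] cursor@7
After 4 (next): list=[11, 7, 9, 6] cursor@9
After 5 (insert_before(15)): list=[11, 7, 15, 9, 6] cursor@9
After 6 (insert_before(54)): list=[11, 7, 15, 54, 9, 6] cursor@9
After 7 (prev): list=[11, 7, 15, 54, 9, 6] cursor@54
After 8 (delete_current): list=[11, 7, 15, 9, 6] cursor@9
After 9 (prev): list=[11, 7, 15, 9, 6] cursor@15
After 10 (insert_after(51)): list=[11, 7, 15, 51, 9, 6] cursor@15

Answer: 15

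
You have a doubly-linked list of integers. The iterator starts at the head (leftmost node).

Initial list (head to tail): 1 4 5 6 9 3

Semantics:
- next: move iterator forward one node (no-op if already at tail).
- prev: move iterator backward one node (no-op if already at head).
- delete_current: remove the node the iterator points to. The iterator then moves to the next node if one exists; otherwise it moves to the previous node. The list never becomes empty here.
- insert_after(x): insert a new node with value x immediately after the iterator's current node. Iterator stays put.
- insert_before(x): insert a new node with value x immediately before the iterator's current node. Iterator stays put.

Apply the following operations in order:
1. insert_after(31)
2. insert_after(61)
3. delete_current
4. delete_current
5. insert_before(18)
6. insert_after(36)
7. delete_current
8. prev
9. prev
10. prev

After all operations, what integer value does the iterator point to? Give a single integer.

After 1 (insert_after(31)): list=[1, 31, 4, 5, 6, 9, 3] cursor@1
After 2 (insert_after(61)): list=[1, 61, 31, 4, 5, 6, 9, 3] cursor@1
After 3 (delete_current): list=[61, 31, 4, 5, 6, 9, 3] cursor@61
After 4 (delete_current): list=[31, 4, 5, 6, 9, 3] cursor@31
After 5 (insert_before(18)): list=[18, 31, 4, 5, 6, 9, 3] cursor@31
After 6 (insert_after(36)): list=[18, 31, 36, 4, 5, 6, 9, 3] cursor@31
After 7 (delete_current): list=[18, 36, 4, 5, 6, 9, 3] cursor@36
After 8 (prev): list=[18, 36, 4, 5, 6, 9, 3] cursor@18
After 9 (prev): list=[18, 36, 4, 5, 6, 9, 3] cursor@18
After 10 (prev): list=[18, 36, 4, 5, 6, 9, 3] cursor@18

Answer: 18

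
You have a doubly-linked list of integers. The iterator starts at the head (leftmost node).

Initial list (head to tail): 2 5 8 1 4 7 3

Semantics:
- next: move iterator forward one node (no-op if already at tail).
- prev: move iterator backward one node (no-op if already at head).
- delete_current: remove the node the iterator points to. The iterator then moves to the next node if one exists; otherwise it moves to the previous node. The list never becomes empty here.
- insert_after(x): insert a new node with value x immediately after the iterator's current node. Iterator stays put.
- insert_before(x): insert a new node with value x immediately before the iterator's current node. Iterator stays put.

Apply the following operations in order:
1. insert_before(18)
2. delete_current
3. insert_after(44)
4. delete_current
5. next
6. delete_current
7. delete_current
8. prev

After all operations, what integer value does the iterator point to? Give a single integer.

Answer: 44

Derivation:
After 1 (insert_before(18)): list=[18, 2, 5, 8, 1, 4, 7, 3] cursor@2
After 2 (delete_current): list=[18, 5, 8, 1, 4, 7, 3] cursor@5
After 3 (insert_after(44)): list=[18, 5, 44, 8, 1, 4, 7, 3] cursor@5
After 4 (delete_current): list=[18, 44, 8, 1, 4, 7, 3] cursor@44
After 5 (next): list=[18, 44, 8, 1, 4, 7, 3] cursor@8
After 6 (delete_current): list=[18, 44, 1, 4, 7, 3] cursor@1
After 7 (delete_current): list=[18, 44, 4, 7, 3] cursor@4
After 8 (prev): list=[18, 44, 4, 7, 3] cursor@44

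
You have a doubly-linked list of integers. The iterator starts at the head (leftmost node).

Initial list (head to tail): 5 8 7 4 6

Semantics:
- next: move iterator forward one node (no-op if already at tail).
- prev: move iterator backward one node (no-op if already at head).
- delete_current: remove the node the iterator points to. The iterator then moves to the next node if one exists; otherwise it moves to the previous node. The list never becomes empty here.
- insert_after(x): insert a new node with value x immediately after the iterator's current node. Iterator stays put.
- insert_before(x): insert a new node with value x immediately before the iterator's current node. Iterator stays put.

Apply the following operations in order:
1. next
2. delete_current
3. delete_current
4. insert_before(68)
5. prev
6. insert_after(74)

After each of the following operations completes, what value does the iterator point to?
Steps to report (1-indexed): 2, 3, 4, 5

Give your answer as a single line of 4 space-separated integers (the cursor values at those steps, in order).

After 1 (next): list=[5, 8, 7, 4, 6] cursor@8
After 2 (delete_current): list=[5, 7, 4, 6] cursor@7
After 3 (delete_current): list=[5, 4, 6] cursor@4
After 4 (insert_before(68)): list=[5, 68, 4, 6] cursor@4
After 5 (prev): list=[5, 68, 4, 6] cursor@68
After 6 (insert_after(74)): list=[5, 68, 74, 4, 6] cursor@68

Answer: 7 4 4 68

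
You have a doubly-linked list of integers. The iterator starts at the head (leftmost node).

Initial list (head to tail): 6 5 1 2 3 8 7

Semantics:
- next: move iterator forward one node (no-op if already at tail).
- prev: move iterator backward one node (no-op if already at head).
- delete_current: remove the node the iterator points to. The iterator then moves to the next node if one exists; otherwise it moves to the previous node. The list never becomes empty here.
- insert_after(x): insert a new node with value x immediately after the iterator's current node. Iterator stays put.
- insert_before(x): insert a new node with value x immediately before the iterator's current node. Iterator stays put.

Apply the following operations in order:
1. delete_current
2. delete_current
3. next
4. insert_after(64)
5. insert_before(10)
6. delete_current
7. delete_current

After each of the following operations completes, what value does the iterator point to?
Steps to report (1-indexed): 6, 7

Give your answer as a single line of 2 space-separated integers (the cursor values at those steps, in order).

After 1 (delete_current): list=[5, 1, 2, 3, 8, 7] cursor@5
After 2 (delete_current): list=[1, 2, 3, 8, 7] cursor@1
After 3 (next): list=[1, 2, 3, 8, 7] cursor@2
After 4 (insert_after(64)): list=[1, 2, 64, 3, 8, 7] cursor@2
After 5 (insert_before(10)): list=[1, 10, 2, 64, 3, 8, 7] cursor@2
After 6 (delete_current): list=[1, 10, 64, 3, 8, 7] cursor@64
After 7 (delete_current): list=[1, 10, 3, 8, 7] cursor@3

Answer: 64 3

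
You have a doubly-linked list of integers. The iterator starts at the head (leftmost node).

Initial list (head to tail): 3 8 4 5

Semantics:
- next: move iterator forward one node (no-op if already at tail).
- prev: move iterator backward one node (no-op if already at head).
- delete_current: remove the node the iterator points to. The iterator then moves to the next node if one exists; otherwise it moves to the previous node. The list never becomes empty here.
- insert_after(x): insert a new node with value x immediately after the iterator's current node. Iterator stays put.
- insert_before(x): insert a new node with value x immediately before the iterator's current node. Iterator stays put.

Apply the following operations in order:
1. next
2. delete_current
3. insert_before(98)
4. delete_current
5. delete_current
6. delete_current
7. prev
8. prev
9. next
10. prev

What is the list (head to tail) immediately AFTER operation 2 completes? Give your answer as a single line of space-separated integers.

Answer: 3 4 5

Derivation:
After 1 (next): list=[3, 8, 4, 5] cursor@8
After 2 (delete_current): list=[3, 4, 5] cursor@4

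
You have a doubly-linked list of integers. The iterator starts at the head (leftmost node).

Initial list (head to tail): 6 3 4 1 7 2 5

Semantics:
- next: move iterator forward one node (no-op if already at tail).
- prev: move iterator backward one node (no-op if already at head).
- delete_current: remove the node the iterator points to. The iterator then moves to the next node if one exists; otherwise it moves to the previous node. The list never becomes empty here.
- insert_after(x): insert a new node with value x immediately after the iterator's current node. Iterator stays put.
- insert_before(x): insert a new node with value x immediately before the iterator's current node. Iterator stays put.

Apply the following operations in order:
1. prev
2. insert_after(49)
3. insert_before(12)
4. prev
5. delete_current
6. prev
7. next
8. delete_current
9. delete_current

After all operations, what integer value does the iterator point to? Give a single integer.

Answer: 4

Derivation:
After 1 (prev): list=[6, 3, 4, 1, 7, 2, 5] cursor@6
After 2 (insert_after(49)): list=[6, 49, 3, 4, 1, 7, 2, 5] cursor@6
After 3 (insert_before(12)): list=[12, 6, 49, 3, 4, 1, 7, 2, 5] cursor@6
After 4 (prev): list=[12, 6, 49, 3, 4, 1, 7, 2, 5] cursor@12
After 5 (delete_current): list=[6, 49, 3, 4, 1, 7, 2, 5] cursor@6
After 6 (prev): list=[6, 49, 3, 4, 1, 7, 2, 5] cursor@6
After 7 (next): list=[6, 49, 3, 4, 1, 7, 2, 5] cursor@49
After 8 (delete_current): list=[6, 3, 4, 1, 7, 2, 5] cursor@3
After 9 (delete_current): list=[6, 4, 1, 7, 2, 5] cursor@4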